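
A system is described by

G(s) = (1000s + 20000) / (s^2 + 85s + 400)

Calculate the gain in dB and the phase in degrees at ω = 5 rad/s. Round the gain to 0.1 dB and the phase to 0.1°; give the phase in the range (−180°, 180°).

31.2 dB, -34.5°

Substitute s = j5:
Numerator: 1000(j5) + 20000 = 20000 + j5000
Denominator: (j5)^2 + 85(j5) + 400 = 375 + j425
|N| = √(20000² + 5000²) ≈ 20616, ∠N ≈ 14.04°
|D| = √(375² + 425²) ≈ 566.79, ∠D ≈ 48.58°
|G| = 20616 / 566.79 ≈ 36.373
Gain = 20 log₁₀(36.373) ≈ 31.22 dB
∠G = 14.04° − 48.58° = -34.54°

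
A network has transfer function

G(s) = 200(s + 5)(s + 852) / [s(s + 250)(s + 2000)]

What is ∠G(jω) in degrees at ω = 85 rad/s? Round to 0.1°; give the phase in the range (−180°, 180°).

-18.9°

At s = jω = j85:
zero (s+5): 5 + j85 → |·| = √(5²+85²) = √7250 ≈ 85.147, ∠ = arctan(85/5) ≈ 86.63°
zero (s+852): 852 + j85 → |·| = √(852²+85²) = √733129 ≈ 856.23, ∠ = arctan(85/852) ≈ 5.70°
pole (s+250): 250 + j85 → |·| = √(250²+85²) = √69725 ≈ 264.05, ∠ = arctan(85/250) ≈ 18.78°
pole (s+2000): 2000 + j85 → |·| = √(2000²+85²) = √4007225 ≈ 2001.8, ∠ = arctan(85/2000) ≈ 2.43°
pole at origin: |s| = 85, ∠ = 90.00° (in denominator)
∠G = 92.33° − 111.21° = -18.88°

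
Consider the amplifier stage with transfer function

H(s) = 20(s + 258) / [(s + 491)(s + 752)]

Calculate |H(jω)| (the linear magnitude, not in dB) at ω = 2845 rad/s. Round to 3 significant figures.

At s = jω = j2845:
zero (s+258): 258 + j2845 → |·| = √(258²+2845²) = √8160589 ≈ 2856.7, ∠ = arctan(2845/258) ≈ 84.82°
pole (s+491): 491 + j2845 → |·| = √(491²+2845²) = √8335106 ≈ 2887.1, ∠ = arctan(2845/491) ≈ 80.21°
pole (s+752): 752 + j2845 → |·| = √(752²+2845²) = √8659529 ≈ 2942.7, ∠ = arctan(2845/752) ≈ 75.19°
|H| = 20 · 2856.7 / 8.4959e+06 ≈ 0.0067249

0.00672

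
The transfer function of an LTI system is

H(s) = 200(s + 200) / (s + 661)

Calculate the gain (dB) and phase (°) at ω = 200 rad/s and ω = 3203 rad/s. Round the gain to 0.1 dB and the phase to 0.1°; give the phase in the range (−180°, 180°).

ω = 200: 38.3 dB, 28.2°; ω = 3203: 45.9 dB, 8.1°

At s = jω = j200:
zero (s+200): 200 + j200 → |·| = √(200²+200²) = √80000 ≈ 282.84, ∠ = arctan(200/200) ≈ 45.00°
pole (s+661): 661 + j200 → |·| = √(661²+200²) = √476921 ≈ 690.59, ∠ = arctan(200/661) ≈ 16.83°
|H| = 200 · 282.84 / 690.59 ≈ 81.913
Gain = 20 log₁₀(81.913) ≈ 38.27 dB
∠H = 45.00° − 16.83° = 28.17°

At s = jω = j3203:
zero (s+200): 200 + j3203 → |·| = √(200²+3203²) = √10299209 ≈ 3209.2, ∠ = arctan(3203/200) ≈ 86.43°
pole (s+661): 661 + j3203 → |·| = √(661²+3203²) = √10696130 ≈ 3270.5, ∠ = arctan(3203/661) ≈ 78.34°
|H| = 200 · 3209.2 / 3270.5 ≈ 196.25
Gain = 20 log₁₀(196.25) ≈ 45.86 dB
∠H = 86.43° − 78.34° = 8.09°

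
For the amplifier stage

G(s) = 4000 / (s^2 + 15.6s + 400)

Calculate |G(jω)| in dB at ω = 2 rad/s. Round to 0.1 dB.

At s = jω = j2:
quadratic: (j2)² + 15.6·j2 + 400 = 396 + j31.2 → |·| ≈ 397.23, ∠ ≈ 4.50°
|G| = 4000 / 397.23 ≈ 10.07
Gain = 20 log₁₀(10.07) ≈ 20.06 dB

20.1 dB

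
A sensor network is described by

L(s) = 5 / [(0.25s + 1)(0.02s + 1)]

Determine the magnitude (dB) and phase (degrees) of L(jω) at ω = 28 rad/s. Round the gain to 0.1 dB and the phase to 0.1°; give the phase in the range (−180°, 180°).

At ω = 28 rad/s:
pole (1 + j28·0.25) = 1 + j7 → |·| ≈ 7.0711, ∠ ≈ 81.87°
pole (1 + j28·0.02) = 1 + j0.56 → |·| ≈ 1.1461, ∠ ≈ 29.25°
|L| = 5 · 1 / (7.0711 · 1.1461) ≈ 0.61696
Gain = 20 log₁₀(0.61696) ≈ -4.19 dB
∠L = (0°) − (81.87° + 29.25°) = -111.12°

-4.2 dB, -111.1°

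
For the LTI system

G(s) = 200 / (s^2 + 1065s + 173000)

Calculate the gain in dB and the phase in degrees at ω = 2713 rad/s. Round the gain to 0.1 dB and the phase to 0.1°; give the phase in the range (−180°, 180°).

-91.8 dB, -158.1°

Substitute s = j2713:
Numerator: 200 = 200 + j0
Denominator: (j2713)^2 + 1065(j2713) + 173000 = -7187369 + j2889345
|N| = √(200² + 0²) ≈ 200, ∠N ≈ 0.00°
|D| = √(7187369² + 2889345²) ≈ 7.7464e+06, ∠D ≈ 158.10°
|G| = 200 / 7.7464e+06 ≈ 2.5818e-05
Gain = 20 log₁₀(2.5818e-05) ≈ -91.76 dB
∠G = 0.00° − 158.10° = -158.10°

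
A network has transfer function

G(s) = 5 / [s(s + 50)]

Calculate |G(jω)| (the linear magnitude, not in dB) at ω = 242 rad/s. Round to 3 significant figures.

8.36e-05

At s = jω = j242:
pole (s+50): 50 + j242 → |·| = √(50²+242²) = √61064 ≈ 247.11, ∠ = arctan(242/50) ≈ 78.33°
pole at origin: |s| = 242, ∠ = 90.00° (in denominator)
|G| = 5 / 59801 ≈ 8.3611e-05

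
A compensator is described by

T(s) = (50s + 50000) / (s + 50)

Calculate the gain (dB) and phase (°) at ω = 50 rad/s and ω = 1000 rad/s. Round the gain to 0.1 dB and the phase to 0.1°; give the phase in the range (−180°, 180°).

ω = 50: 57.0 dB, -42.1°; ω = 1000: 37.0 dB, -42.1°

Substitute s = j50:
Numerator: 50(j50) + 50000 = 50000 + j2500
Denominator: (j50) + 50 = 50 + j50
|N| = √(50000² + 2500²) ≈ 50062, ∠N ≈ 2.86°
|D| = √(50² + 50²) ≈ 70.711, ∠D ≈ 45.00°
|T| = 50062 / 70.711 ≈ 707.98
Gain = 20 log₁₀(707.98) ≈ 57.00 dB
∠T = 2.86° − 45.00° = -42.14°

Substitute s = j1000:
Numerator: 50(j1000) + 50000 = 50000 + j50000
Denominator: (j1000) + 50 = 50 + j1000
|N| = √(50000² + 50000²) ≈ 70711, ∠N ≈ 45.00°
|D| = √(50² + 1000²) ≈ 1001.2, ∠D ≈ 87.14°
|T| = 70711 / 1001.2 ≈ 70.626
Gain = 20 log₁₀(70.626) ≈ 36.98 dB
∠T = 45.00° − 87.14° = -42.14°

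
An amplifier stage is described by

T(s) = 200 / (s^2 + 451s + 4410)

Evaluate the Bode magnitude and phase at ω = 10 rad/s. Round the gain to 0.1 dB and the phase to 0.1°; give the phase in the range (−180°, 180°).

Substitute s = j10:
Numerator: 200 = 200 + j0
Denominator: (j10)^2 + 451(j10) + 4410 = 4310 + j4510
|N| = √(200² + 0²) ≈ 200, ∠N ≈ 0.00°
|D| = √(4310² + 4510²) ≈ 6238.3, ∠D ≈ 46.30°
|T| = 200 / 6238.3 ≈ 0.03206
Gain = 20 log₁₀(0.03206) ≈ -29.88 dB
∠T = 0.00° − 46.30° = -46.30°

-29.9 dB, -46.3°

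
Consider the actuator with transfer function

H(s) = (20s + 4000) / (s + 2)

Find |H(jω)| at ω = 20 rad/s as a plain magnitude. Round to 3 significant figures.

Substitute s = j20:
Numerator: 20(j20) + 4000 = 4000 + j400
Denominator: (j20) + 2 = 2 + j20
|N| = √(4000² + 400²) ≈ 4020, ∠N ≈ 5.71°
|D| = √(2² + 20²) ≈ 20.1, ∠D ≈ 84.29°
|H| = 4020 / 20.1 ≈ 200

200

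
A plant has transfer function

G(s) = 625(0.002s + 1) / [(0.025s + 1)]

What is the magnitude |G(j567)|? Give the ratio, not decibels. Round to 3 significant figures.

At ω = 567 rad/s:
zero (1 + j567·0.002) = 1 + j1.134 → |·| ≈ 1.5119, ∠ ≈ 48.59°
pole (1 + j567·0.025) = 1 + j14.175 → |·| ≈ 14.21, ∠ ≈ 85.96°
|G| = 625 · 1.5119 / (14.21) ≈ 66.498

66.5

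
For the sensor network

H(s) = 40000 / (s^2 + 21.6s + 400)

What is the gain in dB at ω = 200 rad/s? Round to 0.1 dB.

At s = jω = j200:
quadratic: (j200)² + 21.6·j200 + 400 = -39600 + j4320 → |·| ≈ 39835, ∠ ≈ 173.77°
|H| = 40000 / 39835 ≈ 1.0041
Gain = 20 log₁₀(1.0041) ≈ 0.04 dB

0.0 dB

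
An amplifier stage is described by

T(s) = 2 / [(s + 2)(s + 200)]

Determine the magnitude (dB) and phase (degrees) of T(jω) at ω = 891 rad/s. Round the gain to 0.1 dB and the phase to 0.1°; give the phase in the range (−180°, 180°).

At s = jω = j891:
pole (s+2): 2 + j891 → |·| = √(2²+891²) = √793885 ≈ 891, ∠ = arctan(891/2) ≈ 89.87°
pole (s+200): 200 + j891 → |·| = √(200²+891²) = √833881 ≈ 913.17, ∠ = arctan(891/200) ≈ 77.35°
|T| = 2 / 8.1363e+05 ≈ 2.4581e-06
Gain = 20 log₁₀(2.4581e-06) ≈ -112.19 dB
∠T = 0.00° − 167.22° = -167.22°

-112.2 dB, -167.2°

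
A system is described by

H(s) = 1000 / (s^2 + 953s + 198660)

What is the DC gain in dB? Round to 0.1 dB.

H(0) = 1000 / 198660 ≈ 0.0050337
20 log₁₀(0.0050337) ≈ -45.96 dB

-46.0 dB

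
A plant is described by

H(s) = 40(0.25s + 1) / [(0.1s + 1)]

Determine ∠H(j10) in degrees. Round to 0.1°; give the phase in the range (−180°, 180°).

23.2°

At ω = 10 rad/s:
zero (1 + j10·0.25) = 1 + j2.5 → |·| ≈ 2.6926, ∠ ≈ 68.20°
pole (1 + j10·0.1) = 1 + j1 → |·| ≈ 1.4142, ∠ ≈ 45.00°
∠H = (68.20°) − (45.00°) = 23.20°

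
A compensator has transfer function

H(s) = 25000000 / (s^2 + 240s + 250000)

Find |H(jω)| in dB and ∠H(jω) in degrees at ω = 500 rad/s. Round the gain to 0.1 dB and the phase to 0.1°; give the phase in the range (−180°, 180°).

At s = jω = j500:
quadratic: (j500)² + 240·j500 + 250000 = 0 + j120000 → |·| ≈ 1.2e+05, ∠ ≈ 90.00°
|H| = 25000000 / 1.2e+05 ≈ 208.33
Gain = 20 log₁₀(208.33) ≈ 46.38 dB
∠H = 0.00° − 90.00° = -90.00°

46.4 dB, -90.0°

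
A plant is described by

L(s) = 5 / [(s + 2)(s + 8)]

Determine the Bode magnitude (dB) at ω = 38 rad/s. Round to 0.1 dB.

At s = jω = j38:
pole (s+2): 2 + j38 → |·| = √(2²+38²) = √1448 ≈ 38.053, ∠ = arctan(38/2) ≈ 86.99°
pole (s+8): 8 + j38 → |·| = √(8²+38²) = √1508 ≈ 38.833, ∠ = arctan(38/8) ≈ 78.11°
|L| = 5 / 1477.7 ≈ 0.0033836
Gain = 20 log₁₀(0.0033836) ≈ -49.41 dB

-49.4 dB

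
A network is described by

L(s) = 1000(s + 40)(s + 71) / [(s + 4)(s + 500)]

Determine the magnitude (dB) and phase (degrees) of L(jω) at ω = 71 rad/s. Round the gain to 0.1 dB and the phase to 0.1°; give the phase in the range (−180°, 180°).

47.2 dB, 10.7°

At s = jω = j71:
zero (s+40): 40 + j71 → |·| = √(40²+71²) = √6641 ≈ 81.492, ∠ = arctan(71/40) ≈ 60.60°
zero (s+71): 71 + j71 → |·| = √(71²+71²) = √10082 ≈ 100.41, ∠ = arctan(71/71) ≈ 45.00°
pole (s+4): 4 + j71 → |·| = √(4²+71²) = √5057 ≈ 71.113, ∠ = arctan(71/4) ≈ 86.78°
pole (s+500): 500 + j71 → |·| = √(500²+71²) = √255041 ≈ 505.02, ∠ = arctan(71/500) ≈ 8.08°
|L| = 1000 · 8182.6 / 35913 ≈ 227.85
Gain = 20 log₁₀(227.85) ≈ 47.15 dB
∠L = 105.60° − 94.86° = 10.74°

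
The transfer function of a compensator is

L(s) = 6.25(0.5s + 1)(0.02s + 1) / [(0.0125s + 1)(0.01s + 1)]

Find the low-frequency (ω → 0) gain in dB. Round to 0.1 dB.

15.9 dB

L(0) = 6.25 · 1 / 1 = 6.25
20 log₁₀(6.25) ≈ 15.92 dB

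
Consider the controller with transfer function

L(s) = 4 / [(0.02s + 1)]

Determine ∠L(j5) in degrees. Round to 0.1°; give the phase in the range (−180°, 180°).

At ω = 5 rad/s:
pole (1 + j5·0.02) = 1 + j0.1 → |·| ≈ 1.005, ∠ ≈ 5.71°
∠L = (0°) − (5.71°) = -5.71°

-5.7°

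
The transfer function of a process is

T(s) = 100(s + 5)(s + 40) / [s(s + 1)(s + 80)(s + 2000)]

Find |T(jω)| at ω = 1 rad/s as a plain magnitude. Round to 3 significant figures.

At s = jω = j1:
zero (s+5): 5 + j1 → |·| = √(5²+1²) = √26 ≈ 5.099, ∠ = arctan(1/5) ≈ 11.31°
zero (s+40): 40 + j1 → |·| = √(40²+1²) = √1601 ≈ 40.012, ∠ = arctan(1/40) ≈ 1.43°
pole (s+1): 1 + j1 → |·| = √(1²+1²) = √2 ≈ 1.4142, ∠ = arctan(1/1) ≈ 45.00°
pole (s+80): 80 + j1 → |·| = √(80²+1²) = √6401 ≈ 80.006, ∠ = arctan(1/80) ≈ 0.72°
pole (s+2000): 2000 + j1 → |·| = √(2000²+1²) = √4000001 ≈ 2000, ∠ = arctan(1/2000) ≈ 0.03°
pole at origin: |s| = 1, ∠ = 90.00° (in denominator)
|T| = 100 · 204.02 / 2.2629e+05 ≈ 0.090159

0.0902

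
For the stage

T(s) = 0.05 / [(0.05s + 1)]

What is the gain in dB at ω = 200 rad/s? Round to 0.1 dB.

-46.1 dB

At ω = 200 rad/s:
pole (1 + j200·0.05) = 1 + j10 → |·| ≈ 10.05, ∠ ≈ 84.29°
|T| = 0.05 · 1 / (10.05) ≈ 0.0049751
Gain = 20 log₁₀(0.0049751) ≈ -46.06 dB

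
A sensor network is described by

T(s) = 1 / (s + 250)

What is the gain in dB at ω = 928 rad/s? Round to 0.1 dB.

-59.7 dB

At s = jω = j928:
pole (s+250): 250 + j928 → |·| = √(250²+928²) = √923684 ≈ 961.08, ∠ = arctan(928/250) ≈ 74.92°
|T| = 1 / 961.08 ≈ 0.0010405
Gain = 20 log₁₀(0.0010405) ≈ -59.66 dB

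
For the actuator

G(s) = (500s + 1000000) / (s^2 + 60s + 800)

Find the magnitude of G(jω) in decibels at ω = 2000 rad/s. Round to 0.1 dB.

Substitute s = j2000:
Numerator: 500(j2000) + 1000000 = 1000000 + j1000000
Denominator: (j2000)^2 + 60(j2000) + 800 = -3999200 + j120000
|N| = √(1000000² + 1000000²) ≈ 1.4142e+06, ∠N ≈ 45.00°
|D| = √(3999200² + 120000²) ≈ 4.001e+06, ∠D ≈ 178.28°
|G| = 1.4142e+06 / 4.001e+06 ≈ 0.35346
Gain = 20 log₁₀(0.35346) ≈ -9.03 dB

-9.0 dB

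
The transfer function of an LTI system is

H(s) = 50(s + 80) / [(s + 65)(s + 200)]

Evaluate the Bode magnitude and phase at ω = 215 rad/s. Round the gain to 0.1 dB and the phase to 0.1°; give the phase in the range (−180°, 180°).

At s = jω = j215:
zero (s+80): 80 + j215 → |·| = √(80²+215²) = √52625 ≈ 229.4, ∠ = arctan(215/80) ≈ 69.59°
pole (s+65): 65 + j215 → |·| = √(65²+215²) = √50450 ≈ 224.61, ∠ = arctan(215/65) ≈ 73.18°
pole (s+200): 200 + j215 → |·| = √(200²+215²) = √86225 ≈ 293.64, ∠ = arctan(215/200) ≈ 47.07°
|H| = 50 · 229.4 / 65954 ≈ 0.17391
Gain = 20 log₁₀(0.17391) ≈ -15.19 dB
∠H = 69.59° − 120.25° = -50.66°

-15.2 dB, -50.7°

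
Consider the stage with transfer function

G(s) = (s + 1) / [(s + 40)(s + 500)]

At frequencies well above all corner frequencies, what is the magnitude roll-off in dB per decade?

Each pole contributes −20 dB/decade at high frequency; each zero contributes +20 dB/decade.
Net: 1 zero(s) − 2 pole(s) → -20 dB/decade.

-20 dB/decade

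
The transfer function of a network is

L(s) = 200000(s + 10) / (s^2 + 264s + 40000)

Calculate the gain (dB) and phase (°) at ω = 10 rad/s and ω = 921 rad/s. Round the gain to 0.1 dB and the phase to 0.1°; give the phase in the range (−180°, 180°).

At s = jω = j10:
zero (s+10): 10 + j10 → |·| = √(10²+10²) = √200 ≈ 14.142, ∠ = arctan(10/10) ≈ 45.00°
quadratic: (j10)² + 264·j10 + 40000 = 39900 + j2640 → |·| ≈ 39987, ∠ ≈ 3.79°
|L| = 200000 · 14.142 / 39987 ≈ 70.733
Gain = 20 log₁₀(70.733) ≈ 36.99 dB
∠L = 45.00° − 3.79° = 41.21°

At s = jω = j921:
zero (s+10): 10 + j921 → |·| = √(10²+921²) = √848341 ≈ 921.05, ∠ = arctan(921/10) ≈ 89.38°
quadratic: (j921)² + 264·j921 + 40000 = -808241 + j243144 → |·| ≈ 8.4402e+05, ∠ ≈ 163.26°
|L| = 200000 · 921.05 / 8.4402e+05 ≈ 218.25
Gain = 20 log₁₀(218.25) ≈ 46.78 dB
∠L = 89.38° − 163.26° = -73.88°

ω = 10: 37.0 dB, 41.2°; ω = 921: 46.8 dB, -73.9°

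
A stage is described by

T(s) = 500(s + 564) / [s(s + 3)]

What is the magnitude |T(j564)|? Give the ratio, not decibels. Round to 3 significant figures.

1.25

At s = jω = j564:
zero (s+564): 564 + j564 → |·| = √(564²+564²) = √636192 ≈ 797.62, ∠ = arctan(564/564) ≈ 45.00°
pole (s+3): 3 + j564 → |·| = √(3²+564²) = √318105 ≈ 564.01, ∠ = arctan(564/3) ≈ 89.70°
pole at origin: |s| = 564, ∠ = 90.00° (in denominator)
|T| = 500 · 797.62 / 3.181e+05 ≈ 1.2537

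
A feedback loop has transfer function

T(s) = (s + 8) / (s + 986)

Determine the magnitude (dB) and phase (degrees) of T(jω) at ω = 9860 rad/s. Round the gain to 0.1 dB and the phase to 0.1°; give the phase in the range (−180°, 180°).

Substitute s = j9860:
Numerator: (j9860) + 8 = 8 + j9860
Denominator: (j9860) + 986 = 986 + j9860
|N| = √(8² + 9860²) ≈ 9860, ∠N ≈ 89.95°
|D| = √(986² + 9860²) ≈ 9909.2, ∠D ≈ 84.29°
|T| = 9860 / 9909.2 ≈ 0.99503
Gain = 20 log₁₀(0.99503) ≈ -0.04 dB
∠T = 89.95° − 84.29° = 5.66°

-0.0 dB, 5.7°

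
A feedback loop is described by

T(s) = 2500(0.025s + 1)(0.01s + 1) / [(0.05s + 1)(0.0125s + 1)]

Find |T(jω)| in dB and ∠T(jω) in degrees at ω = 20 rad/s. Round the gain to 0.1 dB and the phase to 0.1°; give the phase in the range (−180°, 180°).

65.8 dB, -21.2°

At ω = 20 rad/s:
zero (1 + j20·0.025) = 1 + j0.5 → |·| ≈ 1.118, ∠ ≈ 26.57°
zero (1 + j20·0.01) = 1 + j0.2 → |·| ≈ 1.0198, ∠ ≈ 11.31°
pole (1 + j20·0.05) = 1 + j1 → |·| ≈ 1.4142, ∠ ≈ 45.00°
pole (1 + j20·0.0125) = 1 + j0.25 → |·| ≈ 1.0308, ∠ ≈ 14.04°
|T| = 2500 · 1.118 · 1.0198 / (1.4142 · 1.0308) ≈ 1955.3
Gain = 20 log₁₀(1955.3) ≈ 65.82 dB
∠T = (26.57° + 11.31°) − (45.00° + 14.04°) = -21.16°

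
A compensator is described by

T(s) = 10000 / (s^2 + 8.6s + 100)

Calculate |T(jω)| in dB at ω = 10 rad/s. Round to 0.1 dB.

41.3 dB

At s = jω = j10:
quadratic: (j10)² + 8.6·j10 + 100 = 0 + j86 → |·| ≈ 86, ∠ ≈ 90.00°
|T| = 10000 / 86 ≈ 116.28
Gain = 20 log₁₀(116.28) ≈ 41.31 dB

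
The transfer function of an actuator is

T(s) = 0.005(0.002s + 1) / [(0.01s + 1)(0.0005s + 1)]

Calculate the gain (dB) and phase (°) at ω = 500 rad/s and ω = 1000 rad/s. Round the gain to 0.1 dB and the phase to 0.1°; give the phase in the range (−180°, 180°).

At ω = 500 rad/s:
zero (1 + j500·0.002) = 1 + j1 → |·| ≈ 1.4142, ∠ ≈ 45.00°
pole (1 + j500·0.01) = 1 + j5 → |·| ≈ 5.099, ∠ ≈ 78.69°
pole (1 + j500·0.0005) = 1 + j0.25 → |·| ≈ 1.0308, ∠ ≈ 14.04°
|T| = 0.005 · 1.4142 / (5.099 · 1.0308) ≈ 0.0013453
Gain = 20 log₁₀(0.0013453) ≈ -57.42 dB
∠T = (45.00°) − (78.69° + 14.04°) = -47.73°

At ω = 1000 rad/s:
zero (1 + j1000·0.002) = 1 + j2 → |·| ≈ 2.2361, ∠ ≈ 63.43°
pole (1 + j1000·0.01) = 1 + j10 → |·| ≈ 10.05, ∠ ≈ 84.29°
pole (1 + j1000·0.0005) = 1 + j0.5 → |·| ≈ 1.118, ∠ ≈ 26.57°
|T| = 0.005 · 2.2361 / (10.05 · 1.118) ≈ 0.00099507
Gain = 20 log₁₀(0.00099507) ≈ -60.04 dB
∠T = (63.43°) − (84.29° + 26.57°) = -47.43°

ω = 500: -57.4 dB, -47.7°; ω = 1000: -60.0 dB, -47.4°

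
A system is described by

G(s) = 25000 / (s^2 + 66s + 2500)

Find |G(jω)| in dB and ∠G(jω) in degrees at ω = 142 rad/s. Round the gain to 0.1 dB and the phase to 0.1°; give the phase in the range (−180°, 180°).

At s = jω = j142:
quadratic: (j142)² + 66·j142 + 2500 = -17664 + j9372 → |·| ≈ 19996, ∠ ≈ 152.05°
|G| = 25000 / 19996 ≈ 1.2503
Gain = 20 log₁₀(1.2503) ≈ 1.94 dB
∠G = 0.00° − 152.05° = -152.05°

1.9 dB, -152.1°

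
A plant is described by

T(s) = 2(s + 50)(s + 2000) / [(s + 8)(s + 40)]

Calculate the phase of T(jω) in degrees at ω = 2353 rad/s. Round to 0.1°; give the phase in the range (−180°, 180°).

At s = jω = j2353:
zero (s+50): 50 + j2353 → |·| = √(50²+2353²) = √5539109 ≈ 2353.5, ∠ = arctan(2353/50) ≈ 88.78°
zero (s+2000): 2000 + j2353 → |·| = √(2000²+2353²) = √9536609 ≈ 3088.1, ∠ = arctan(2353/2000) ≈ 49.64°
pole (s+8): 8 + j2353 → |·| = √(8²+2353²) = √5536673 ≈ 2353, ∠ = arctan(2353/8) ≈ 89.81°
pole (s+40): 40 + j2353 → |·| = √(40²+2353²) = √5538209 ≈ 2353.3, ∠ = arctan(2353/40) ≈ 89.03°
∠T = 138.42° − 178.84° = -40.42°

-40.4°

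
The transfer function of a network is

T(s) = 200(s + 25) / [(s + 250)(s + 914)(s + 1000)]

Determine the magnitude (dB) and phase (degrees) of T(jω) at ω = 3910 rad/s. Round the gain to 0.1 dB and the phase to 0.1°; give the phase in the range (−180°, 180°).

At s = jω = j3910:
zero (s+25): 25 + j3910 → |·| = √(25²+3910²) = √15288725 ≈ 3910.1, ∠ = arctan(3910/25) ≈ 89.63°
pole (s+250): 250 + j3910 → |·| = √(250²+3910²) = √15350600 ≈ 3918, ∠ = arctan(3910/250) ≈ 86.34°
pole (s+914): 914 + j3910 → |·| = √(914²+3910²) = √16123496 ≈ 4015.4, ∠ = arctan(3910/914) ≈ 76.84°
pole (s+1000): 1000 + j3910 → |·| = √(1000²+3910²) = √16288100 ≈ 4035.9, ∠ = arctan(3910/1000) ≈ 75.65°
|T| = 200 · 3910.1 / 6.3494e+10 ≈ 1.2316e-05
Gain = 20 log₁₀(1.2316e-05) ≈ -98.19 dB
∠T = 89.63° − 238.83° = -149.20°

-98.2 dB, -149.2°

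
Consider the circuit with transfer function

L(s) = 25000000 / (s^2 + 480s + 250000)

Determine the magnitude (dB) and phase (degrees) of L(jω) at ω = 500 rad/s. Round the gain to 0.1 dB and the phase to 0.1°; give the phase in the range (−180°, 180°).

At s = jω = j500:
quadratic: (j500)² + 480·j500 + 250000 = 0 + j240000 → |·| ≈ 2.4e+05, ∠ ≈ 90.00°
|L| = 25000000 / 2.4e+05 ≈ 104.17
Gain = 20 log₁₀(104.17) ≈ 40.35 dB
∠L = 0.00° − 90.00° = -90.00°

40.4 dB, -90.0°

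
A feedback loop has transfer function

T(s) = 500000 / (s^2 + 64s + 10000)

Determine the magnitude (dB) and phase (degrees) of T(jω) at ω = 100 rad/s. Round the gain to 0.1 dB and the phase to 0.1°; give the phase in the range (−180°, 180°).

At s = jω = j100:
quadratic: (j100)² + 64·j100 + 10000 = 0 + j6400 → |·| ≈ 6400, ∠ ≈ 90.00°
|T| = 500000 / 6400 ≈ 78.125
Gain = 20 log₁₀(78.125) ≈ 37.86 dB
∠T = 0.00° − 90.00° = -90.00°

37.9 dB, -90.0°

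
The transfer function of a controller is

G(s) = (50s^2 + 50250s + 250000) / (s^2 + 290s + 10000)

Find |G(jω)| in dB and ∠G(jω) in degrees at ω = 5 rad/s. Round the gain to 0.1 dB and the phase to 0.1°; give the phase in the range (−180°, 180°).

Substitute s = j5:
Numerator: 50(j5)^2 + 50250(j5) + 250000 = 248750 + j251250
Denominator: (j5)^2 + 290(j5) + 10000 = 9975 + j1450
|N| = √(248750² + 251250²) ≈ 3.5356e+05, ∠N ≈ 45.29°
|D| = √(9975² + 1450²) ≈ 10080, ∠D ≈ 8.27°
|G| = 3.5356e+05 / 10080 ≈ 35.075
Gain = 20 log₁₀(35.075) ≈ 30.90 dB
∠G = 45.29° − 8.27° = 37.02°

30.9 dB, 37.0°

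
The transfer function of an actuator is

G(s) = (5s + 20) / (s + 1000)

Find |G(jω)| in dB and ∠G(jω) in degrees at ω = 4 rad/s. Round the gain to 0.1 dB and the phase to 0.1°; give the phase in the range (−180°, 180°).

-31.0 dB, 44.8°

Substitute s = j4:
Numerator: 5(j4) + 20 = 20 + j20
Denominator: (j4) + 1000 = 1000 + j4
|N| = √(20² + 20²) ≈ 28.284, ∠N ≈ 45.00°
|D| = √(1000² + 4²) ≈ 1000, ∠D ≈ 0.23°
|G| = 28.284 / 1000 ≈ 0.028284
Gain = 20 log₁₀(0.028284) ≈ -30.97 dB
∠G = 45.00° − 0.23° = 44.77°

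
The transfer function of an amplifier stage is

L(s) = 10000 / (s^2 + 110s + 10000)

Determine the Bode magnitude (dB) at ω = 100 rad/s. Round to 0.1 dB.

-0.8 dB

At s = jω = j100:
quadratic: (j100)² + 110·j100 + 10000 = 0 + j11000 → |·| ≈ 11000, ∠ ≈ 90.00°
|L| = 10000 / 11000 ≈ 0.90909
Gain = 20 log₁₀(0.90909) ≈ -0.83 dB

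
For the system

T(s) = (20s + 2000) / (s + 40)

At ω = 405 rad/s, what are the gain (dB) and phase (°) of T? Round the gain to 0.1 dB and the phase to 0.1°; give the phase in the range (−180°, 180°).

Substitute s = j405:
Numerator: 20(j405) + 2000 = 2000 + j8100
Denominator: (j405) + 40 = 40 + j405
|N| = √(2000² + 8100²) ≈ 8343.3, ∠N ≈ 76.13°
|D| = √(40² + 405²) ≈ 406.97, ∠D ≈ 84.36°
|T| = 8343.3 / 406.97 ≈ 20.501
Gain = 20 log₁₀(20.501) ≈ 26.24 dB
∠T = 76.13° − 84.36° = -8.23°

26.2 dB, -8.2°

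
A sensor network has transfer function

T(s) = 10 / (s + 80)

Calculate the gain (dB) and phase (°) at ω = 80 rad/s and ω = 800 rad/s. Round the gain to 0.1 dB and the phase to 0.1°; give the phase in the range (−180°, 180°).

ω = 80: -21.1 dB, -45.0°; ω = 800: -38.1 dB, -84.3°

At s = jω = j80:
pole (s+80): 80 + j80 → |·| = √(80²+80²) = √12800 ≈ 113.14, ∠ = arctan(80/80) ≈ 45.00°
|T| = 10 / 113.14 ≈ 0.088386
Gain = 20 log₁₀(0.088386) ≈ -21.07 dB
∠T = 0.00° − 45.00° = -45.00°

At s = jω = j800:
pole (s+80): 80 + j800 → |·| = √(80²+800²) = √646400 ≈ 803.99, ∠ = arctan(800/80) ≈ 84.29°
|T| = 10 / 803.99 ≈ 0.012438
Gain = 20 log₁₀(0.012438) ≈ -38.10 dB
∠T = 0.00° − 84.29° = -84.29°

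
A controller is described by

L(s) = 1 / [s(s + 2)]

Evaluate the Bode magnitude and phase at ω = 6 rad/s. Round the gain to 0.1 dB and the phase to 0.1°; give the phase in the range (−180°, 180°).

At s = jω = j6:
pole (s+2): 2 + j6 → |·| = √(2²+6²) = √40 ≈ 6.3246, ∠ = arctan(6/2) ≈ 71.57°
pole at origin: |s| = 6, ∠ = 90.00° (in denominator)
|L| = 1 / 37.948 ≈ 0.026352
Gain = 20 log₁₀(0.026352) ≈ -31.58 dB
∠L = 0.00° − 161.57° = -161.57°

-31.6 dB, -161.6°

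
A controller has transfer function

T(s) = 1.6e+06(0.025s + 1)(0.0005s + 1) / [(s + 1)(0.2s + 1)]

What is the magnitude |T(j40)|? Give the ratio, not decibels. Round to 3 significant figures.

7.02e+03

At ω = 40 rad/s:
zero (1 + j40·0.025) = 1 + j1 → |·| ≈ 1.4142, ∠ ≈ 45.00°
zero (1 + j40·0.0005) = 1 + j0.02 → |·| ≈ 1.0002, ∠ ≈ 1.15°
pole (1 + j40·1) = 1 + j40 → |·| ≈ 40.012, ∠ ≈ 88.57°
pole (1 + j40·0.2) = 1 + j8 → |·| ≈ 8.0623, ∠ ≈ 82.87°
|T| = 1.6e+06 · 1.4142 · 1.0002 / (40.012 · 8.0623) ≈ 7015.7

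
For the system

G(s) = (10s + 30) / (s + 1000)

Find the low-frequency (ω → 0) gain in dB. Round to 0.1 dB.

G(0) = 30 / 1000 = 0.03
20 log₁₀(0.03) ≈ -30.46 dB

-30.5 dB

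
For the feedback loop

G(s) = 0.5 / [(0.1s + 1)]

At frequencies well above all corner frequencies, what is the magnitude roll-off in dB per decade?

Each pole contributes −20 dB/decade at high frequency; each zero contributes +20 dB/decade.
Net: 0 zero(s) − 1 pole(s) → -20 dB/decade.

-20 dB/decade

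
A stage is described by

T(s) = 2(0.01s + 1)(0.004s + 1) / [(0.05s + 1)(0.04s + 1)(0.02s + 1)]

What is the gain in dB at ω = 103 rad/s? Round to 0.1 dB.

-24.3 dB

At ω = 103 rad/s:
zero (1 + j103·0.01) = 1 + j1.03 → |·| ≈ 1.4356, ∠ ≈ 45.85°
zero (1 + j103·0.004) = 1 + j0.412 → |·| ≈ 1.0815, ∠ ≈ 22.39°
pole (1 + j103·0.05) = 1 + j5.15 → |·| ≈ 5.2462, ∠ ≈ 79.01°
pole (1 + j103·0.04) = 1 + j4.12 → |·| ≈ 4.2396, ∠ ≈ 76.36°
pole (1 + j103·0.02) = 1 + j2.06 → |·| ≈ 2.2899, ∠ ≈ 64.11°
|T| = 2 · 1.4356 · 1.0815 / (5.2462 · 4.2396 · 2.2899) ≈ 0.060968
Gain = 20 log₁₀(0.060968) ≈ -24.30 dB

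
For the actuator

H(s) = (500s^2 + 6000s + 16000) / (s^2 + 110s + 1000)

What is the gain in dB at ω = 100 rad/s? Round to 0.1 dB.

Substitute s = j100:
Numerator: 500(j100)^2 + 6000(j100) + 16000 = -4984000 + j600000
Denominator: (j100)^2 + 110(j100) + 1000 = -9000 + j11000
|N| = √(4984000² + 600000²) ≈ 5.02e+06, ∠N ≈ 173.14°
|D| = √(9000² + 11000²) ≈ 14213, ∠D ≈ 129.29°
|H| = 5.02e+06 / 14213 ≈ 353.2
Gain = 20 log₁₀(353.2) ≈ 50.96 dB

51.0 dB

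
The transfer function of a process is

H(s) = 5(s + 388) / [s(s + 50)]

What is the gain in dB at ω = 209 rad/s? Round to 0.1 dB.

At s = jω = j209:
zero (s+388): 388 + j209 → |·| = √(388²+209²) = √194225 ≈ 440.71, ∠ = arctan(209/388) ≈ 28.31°
pole (s+50): 50 + j209 → |·| = √(50²+209²) = √46181 ≈ 214.9, ∠ = arctan(209/50) ≈ 76.55°
pole at origin: |s| = 209, ∠ = 90.00° (in denominator)
|H| = 5 · 440.71 / 44914 ≈ 0.049062
Gain = 20 log₁₀(0.049062) ≈ -26.19 dB

-26.2 dB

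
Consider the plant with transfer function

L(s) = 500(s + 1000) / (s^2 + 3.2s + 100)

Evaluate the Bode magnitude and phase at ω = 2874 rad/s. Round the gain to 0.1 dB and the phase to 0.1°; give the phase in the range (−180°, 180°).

-14.7 dB, -109.1°

At s = jω = j2874:
zero (s+1000): 1000 + j2874 → |·| = √(1000²+2874²) = √9259876 ≈ 3043, ∠ = arctan(2874/1000) ≈ 70.81°
quadratic: (j2874)² + 3.2·j2874 + 100 = -8259776 + j9196.8 → |·| ≈ 8.2598e+06, ∠ ≈ 179.94°
|L| = 500 · 3043 / 8.2598e+06 ≈ 0.18421
Gain = 20 log₁₀(0.18421) ≈ -14.69 dB
∠L = 70.81° − 179.94° = -109.13°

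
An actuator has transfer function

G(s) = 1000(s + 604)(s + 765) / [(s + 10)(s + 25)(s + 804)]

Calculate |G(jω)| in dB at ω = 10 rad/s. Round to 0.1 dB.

At s = jω = j10:
zero (s+604): 604 + j10 → |·| = √(604²+10²) = √364916 ≈ 604.08, ∠ = arctan(10/604) ≈ 0.95°
zero (s+765): 765 + j10 → |·| = √(765²+10²) = √585325 ≈ 765.07, ∠ = arctan(10/765) ≈ 0.75°
pole (s+10): 10 + j10 → |·| = √(10²+10²) = √200 ≈ 14.142, ∠ = arctan(10/10) ≈ 45.00°
pole (s+25): 25 + j10 → |·| = √(25²+10²) = √725 ≈ 26.926, ∠ = arctan(10/25) ≈ 21.80°
pole (s+804): 804 + j10 → |·| = √(804²+10²) = √646516 ≈ 804.06, ∠ = arctan(10/804) ≈ 0.71°
|G| = 1000 · 4.6216e+05 / 3.0618e+05 ≈ 1509.4
Gain = 20 log₁₀(1509.4) ≈ 63.58 dB

63.6 dB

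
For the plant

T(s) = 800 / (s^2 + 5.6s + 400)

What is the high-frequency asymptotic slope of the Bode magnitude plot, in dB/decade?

-40 dB/decade

Each pole contributes −20 dB/decade at high frequency; each zero contributes +20 dB/decade.
Net: 0 zero(s) − 2 pole(s) → -40 dB/decade.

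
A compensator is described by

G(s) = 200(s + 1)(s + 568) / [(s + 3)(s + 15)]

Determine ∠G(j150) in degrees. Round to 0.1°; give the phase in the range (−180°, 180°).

At s = jω = j150:
zero (s+1): 1 + j150 → |·| = √(1²+150²) = √22501 ≈ 150, ∠ = arctan(150/1) ≈ 89.62°
zero (s+568): 568 + j150 → |·| = √(568²+150²) = √345124 ≈ 587.47, ∠ = arctan(150/568) ≈ 14.79°
pole (s+3): 3 + j150 → |·| = √(3²+150²) = √22509 ≈ 150.03, ∠ = arctan(150/3) ≈ 88.85°
pole (s+15): 15 + j150 → |·| = √(15²+150²) = √22725 ≈ 150.75, ∠ = arctan(150/15) ≈ 84.29°
∠G = 104.41° − 173.14° = -68.73°

-68.7°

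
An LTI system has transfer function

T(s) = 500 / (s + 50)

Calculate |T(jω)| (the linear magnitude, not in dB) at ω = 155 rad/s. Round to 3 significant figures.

At s = jω = j155:
pole (s+50): 50 + j155 → |·| = √(50²+155²) = √26525 ≈ 162.86, ∠ = arctan(155/50) ≈ 72.12°
|T| = 500 / 162.86 ≈ 3.0701

3.07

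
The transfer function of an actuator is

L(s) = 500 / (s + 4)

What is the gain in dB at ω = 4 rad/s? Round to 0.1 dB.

38.9 dB

Substitute s = j4:
Numerator: 500 = 500 + j0
Denominator: (j4) + 4 = 4 + j4
|N| = √(500² + 0²) ≈ 500, ∠N ≈ 0.00°
|D| = √(4² + 4²) ≈ 5.6569, ∠D ≈ 45.00°
|L| = 500 / 5.6569 ≈ 88.388
Gain = 20 log₁₀(88.388) ≈ 38.93 dB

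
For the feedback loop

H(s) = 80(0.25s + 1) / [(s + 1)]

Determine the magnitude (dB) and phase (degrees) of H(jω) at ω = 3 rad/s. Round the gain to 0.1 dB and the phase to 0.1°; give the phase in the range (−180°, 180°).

At ω = 3 rad/s:
zero (1 + j3·0.25) = 1 + j0.75 → |·| ≈ 1.25, ∠ ≈ 36.87°
pole (1 + j3·1) = 1 + j3 → |·| ≈ 3.1623, ∠ ≈ 71.57°
|H| = 80 · 1.25 / (3.1623) ≈ 31.623
Gain = 20 log₁₀(31.623) ≈ 30.00 dB
∠H = (36.87°) − (71.57°) = -34.70°

30.0 dB, -34.7°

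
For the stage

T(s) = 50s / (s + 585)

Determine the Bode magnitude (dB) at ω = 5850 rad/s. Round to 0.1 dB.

At s = jω = j5850:
zero at origin: s = j5850 → |·| = 5850, ∠ = 90.00°
pole (s+585): 585 + j5850 → |·| = √(585²+5850²) = √34564725 ≈ 5879.2, ∠ = arctan(5850/585) ≈ 84.29°
|T| = 50 · 5850 / 5879.2 ≈ 49.752
Gain = 20 log₁₀(49.752) ≈ 33.94 dB

33.9 dB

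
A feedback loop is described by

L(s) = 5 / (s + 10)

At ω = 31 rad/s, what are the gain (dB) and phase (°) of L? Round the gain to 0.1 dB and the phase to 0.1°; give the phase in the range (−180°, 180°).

At s = jω = j31:
pole (s+10): 10 + j31 → |·| = √(10²+31²) = √1061 ≈ 32.573, ∠ = arctan(31/10) ≈ 72.12°
|L| = 5 / 32.573 ≈ 0.1535
Gain = 20 log₁₀(0.1535) ≈ -16.28 dB
∠L = 0.00° − 72.12° = -72.12°

-16.3 dB, -72.1°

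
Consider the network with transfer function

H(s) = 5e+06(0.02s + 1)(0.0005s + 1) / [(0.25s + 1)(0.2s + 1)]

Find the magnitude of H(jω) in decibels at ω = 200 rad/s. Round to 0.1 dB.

At ω = 200 rad/s:
zero (1 + j200·0.02) = 1 + j4 → |·| ≈ 4.1231, ∠ ≈ 75.96°
zero (1 + j200·0.0005) = 1 + j0.1 → |·| ≈ 1.005, ∠ ≈ 5.71°
pole (1 + j200·0.25) = 1 + j50 → |·| ≈ 50.01, ∠ ≈ 88.85°
pole (1 + j200·0.2) = 1 + j40 → |·| ≈ 40.012, ∠ ≈ 88.57°
|H| = 5e+06 · 4.1231 · 1.005 / (50.01 · 40.012) ≈ 10354
Gain = 20 log₁₀(10354) ≈ 80.30 dB

80.3 dB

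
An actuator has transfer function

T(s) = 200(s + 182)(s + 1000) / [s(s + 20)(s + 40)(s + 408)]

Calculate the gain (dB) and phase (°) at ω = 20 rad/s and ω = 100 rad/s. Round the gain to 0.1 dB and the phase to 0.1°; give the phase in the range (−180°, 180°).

At s = jω = j20:
zero (s+182): 182 + j20 → |·| = √(182²+20²) = √33524 ≈ 183.1, ∠ = arctan(20/182) ≈ 6.27°
zero (s+1000): 1000 + j20 → |·| = √(1000²+20²) = √1000400 ≈ 1000.2, ∠ = arctan(20/1000) ≈ 1.15°
pole (s+20): 20 + j20 → |·| = √(20²+20²) = √800 ≈ 28.284, ∠ = arctan(20/20) ≈ 45.00°
pole (s+40): 40 + j20 → |·| = √(40²+20²) = √2000 ≈ 44.721, ∠ = arctan(20/40) ≈ 26.57°
pole (s+408): 408 + j20 → |·| = √(408²+20²) = √166864 ≈ 408.49, ∠ = arctan(20/408) ≈ 2.81°
pole at origin: |s| = 20, ∠ = 90.00° (in denominator)
|T| = 200 · 1.8314e+05 / 1.0334e+07 ≈ 3.5444
Gain = 20 log₁₀(3.5444) ≈ 10.99 dB
∠T = 7.42° − 164.38° = -156.96°

At s = jω = j100:
zero (s+182): 182 + j100 → |·| = √(182²+100²) = √43124 ≈ 207.66, ∠ = arctan(100/182) ≈ 28.79°
zero (s+1000): 1000 + j100 → |·| = √(1000²+100²) = √1010000 ≈ 1005, ∠ = arctan(100/1000) ≈ 5.71°
pole (s+20): 20 + j100 → |·| = √(20²+100²) = √10400 ≈ 101.98, ∠ = arctan(100/20) ≈ 78.69°
pole (s+40): 40 + j100 → |·| = √(40²+100²) = √11600 ≈ 107.7, ∠ = arctan(100/40) ≈ 68.20°
pole (s+408): 408 + j100 → |·| = √(408²+100²) = √176464 ≈ 420.08, ∠ = arctan(100/408) ≈ 13.77°
pole at origin: |s| = 100, ∠ = 90.00° (in denominator)
|T| = 200 · 2.087e+05 / 4.6138e+08 ≈ 0.090468
Gain = 20 log₁₀(0.090468) ≈ -20.87 dB
∠T = 34.50° − 250.66° = -216.16° ≡ 143.84° (principal value)

ω = 20: 11.0 dB, -157.0°; ω = 100: -20.9 dB, 143.8°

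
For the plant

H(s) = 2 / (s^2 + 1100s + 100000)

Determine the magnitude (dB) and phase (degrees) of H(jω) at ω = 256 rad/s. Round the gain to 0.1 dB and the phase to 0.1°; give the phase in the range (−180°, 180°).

-103.0 dB, -83.0°

Substitute s = j256:
Numerator: 2 = 2 + j0
Denominator: (j256)^2 + 1100(j256) + 100000 = 34464 + j281600
|N| = √(2² + 0²) ≈ 2, ∠N ≈ 0.00°
|D| = √(34464² + 281600²) ≈ 2.837e+05, ∠D ≈ 83.02°
|H| = 2 / 2.837e+05 ≈ 7.0497e-06
Gain = 20 log₁₀(7.0497e-06) ≈ -103.04 dB
∠H = 0.00° − 83.02° = -83.02°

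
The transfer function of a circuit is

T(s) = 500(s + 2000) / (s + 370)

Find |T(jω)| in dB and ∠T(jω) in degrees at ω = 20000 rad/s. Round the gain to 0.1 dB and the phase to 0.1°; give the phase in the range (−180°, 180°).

At s = jω = j20000:
zero (s+2000): 2000 + j20000 → |·| = √(2000²+20000²) = √404000000 ≈ 20100, ∠ = arctan(20000/2000) ≈ 84.29°
pole (s+370): 370 + j20000 → |·| = √(370²+20000²) = √400136900 ≈ 20003, ∠ = arctan(20000/370) ≈ 88.94°
|T| = 500 · 20100 / 20003 ≈ 502.42
Gain = 20 log₁₀(502.42) ≈ 54.02 dB
∠T = 84.29° − 88.94° = -4.65°

54.0 dB, -4.7°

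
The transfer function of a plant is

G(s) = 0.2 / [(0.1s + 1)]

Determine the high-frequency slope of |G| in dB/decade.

Each pole contributes −20 dB/decade at high frequency; each zero contributes +20 dB/decade.
Net: 0 zero(s) − 1 pole(s) → -20 dB/decade.

-20 dB/decade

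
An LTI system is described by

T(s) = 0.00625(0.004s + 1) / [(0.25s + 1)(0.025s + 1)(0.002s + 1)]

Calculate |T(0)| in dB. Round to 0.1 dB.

-44.1 dB

T(0) = 0.00625 · 1 / 1 = 0.00625
20 log₁₀(0.00625) ≈ -44.08 dB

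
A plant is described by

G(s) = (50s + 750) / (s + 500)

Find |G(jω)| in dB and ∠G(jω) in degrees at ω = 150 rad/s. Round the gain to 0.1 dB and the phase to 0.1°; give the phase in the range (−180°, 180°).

Substitute s = j150:
Numerator: 50(j150) + 750 = 750 + j7500
Denominator: (j150) + 500 = 500 + j150
|N| = √(750² + 7500²) ≈ 7537.4, ∠N ≈ 84.29°
|D| = √(500² + 150²) ≈ 522.02, ∠D ≈ 16.70°
|G| = 7537.4 / 522.02 ≈ 14.439
Gain = 20 log₁₀(14.439) ≈ 23.19 dB
∠G = 84.29° − 16.70° = 67.59°

23.2 dB, 67.6°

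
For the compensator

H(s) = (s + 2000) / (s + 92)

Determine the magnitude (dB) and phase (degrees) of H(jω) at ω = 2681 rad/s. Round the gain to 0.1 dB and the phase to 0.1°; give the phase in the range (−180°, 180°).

1.9 dB, -34.8°

At s = jω = j2681:
zero (s+2000): 2000 + j2681 → |·| = √(2000²+2681²) = √11187761 ≈ 3344.8, ∠ = arctan(2681/2000) ≈ 53.28°
pole (s+92): 92 + j2681 → |·| = √(92²+2681²) = √7196225 ≈ 2682.6, ∠ = arctan(2681/92) ≈ 88.03°
|H| = 1 · 3344.8 / 2682.6 ≈ 1.2469
Gain = 20 log₁₀(1.2469) ≈ 1.92 dB
∠H = 53.28° − 88.03° = -34.75°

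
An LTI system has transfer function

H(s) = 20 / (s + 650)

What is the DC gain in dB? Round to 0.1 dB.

H(0) = 20 / (650) ≈ 0.030769
20 log₁₀(0.030769) ≈ -30.24 dB

-30.2 dB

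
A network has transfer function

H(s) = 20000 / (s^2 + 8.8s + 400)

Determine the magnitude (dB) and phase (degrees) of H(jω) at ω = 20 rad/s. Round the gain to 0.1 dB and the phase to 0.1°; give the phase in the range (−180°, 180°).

At s = jω = j20:
quadratic: (j20)² + 8.8·j20 + 400 = 0 + j176 → |·| ≈ 176, ∠ ≈ 90.00°
|H| = 20000 / 176 ≈ 113.64
Gain = 20 log₁₀(113.64) ≈ 41.11 dB
∠H = 0.00° − 90.00° = -90.00°

41.1 dB, -90.0°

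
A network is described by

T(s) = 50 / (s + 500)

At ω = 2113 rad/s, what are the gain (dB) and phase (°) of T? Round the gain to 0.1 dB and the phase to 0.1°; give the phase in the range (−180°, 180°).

At s = jω = j2113:
pole (s+500): 500 + j2113 → |·| = √(500²+2113²) = √4714769 ≈ 2171.4, ∠ = arctan(2113/500) ≈ 76.69°
|T| = 50 / 2171.4 ≈ 0.023027
Gain = 20 log₁₀(0.023027) ≈ -32.76 dB
∠T = 0.00° − 76.69° = -76.69°

-32.8 dB, -76.7°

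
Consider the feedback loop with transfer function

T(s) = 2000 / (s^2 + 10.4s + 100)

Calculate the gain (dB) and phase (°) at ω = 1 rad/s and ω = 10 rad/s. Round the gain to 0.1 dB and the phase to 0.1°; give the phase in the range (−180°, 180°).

At s = jω = j1:
quadratic: (j1)² + 10.4·j1 + 100 = 99 + j10.4 → |·| ≈ 99.545, ∠ ≈ 6.00°
|T| = 2000 / 99.545 ≈ 20.091
Gain = 20 log₁₀(20.091) ≈ 26.06 dB
∠T = 0.00° − 6.00° = -6.00°

At s = jω = j10:
quadratic: (j10)² + 10.4·j10 + 100 = 0 + j104 → |·| ≈ 104, ∠ ≈ 90.00°
|T| = 2000 / 104 ≈ 19.231
Gain = 20 log₁₀(19.231) ≈ 25.68 dB
∠T = 0.00° − 90.00° = -90.00°

ω = 1: 26.1 dB, -6.0°; ω = 10: 25.7 dB, -90.0°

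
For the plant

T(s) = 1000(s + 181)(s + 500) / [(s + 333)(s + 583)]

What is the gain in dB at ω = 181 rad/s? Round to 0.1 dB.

55.4 dB

At s = jω = j181:
zero (s+181): 181 + j181 → |·| = √(181²+181²) = √65522 ≈ 255.97, ∠ = arctan(181/181) ≈ 45.00°
zero (s+500): 500 + j181 → |·| = √(500²+181²) = √282761 ≈ 531.75, ∠ = arctan(181/500) ≈ 19.90°
pole (s+333): 333 + j181 → |·| = √(333²+181²) = √143650 ≈ 379.01, ∠ = arctan(181/333) ≈ 28.53°
pole (s+583): 583 + j181 → |·| = √(583²+181²) = √372650 ≈ 610.45, ∠ = arctan(181/583) ≈ 17.25°
|T| = 1000 · 1.3611e+05 / 2.3137e+05 ≈ 588.28
Gain = 20 log₁₀(588.28) ≈ 55.39 dB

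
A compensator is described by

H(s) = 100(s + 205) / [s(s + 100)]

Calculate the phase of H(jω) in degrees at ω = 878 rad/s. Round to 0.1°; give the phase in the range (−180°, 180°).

At s = jω = j878:
zero (s+205): 205 + j878 → |·| = √(205²+878²) = √812909 ≈ 901.61, ∠ = arctan(878/205) ≈ 76.86°
pole (s+100): 100 + j878 → |·| = √(100²+878²) = √780884 ≈ 883.68, ∠ = arctan(878/100) ≈ 83.50°
pole at origin: |s| = 878, ∠ = 90.00° (in denominator)
∠H = 76.86° − 173.50° = -96.64°

-96.6°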